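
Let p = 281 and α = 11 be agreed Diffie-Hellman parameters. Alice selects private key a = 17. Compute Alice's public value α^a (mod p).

Public value = 11^17 (mod 281).
11^1 ≡ 11 (mod 281)
11^2 = (11^1)^2 ≡ 11^2 = 121 ≡ 121 (mod 281)
11^4 = (11^2)^2 ≡ 121^2 = 14641 ≡ 29 (mod 281)
11^8 = (11^4)^2 ≡ 29^2 = 841 ≡ 279 (mod 281)
11^16 = (11^8)^2 ≡ 279^2 = 77841 ≡ 4 (mod 281)
11^17 = 11^16 · 11^1 ≡ 4 · 11 ≡ 44 (mod 281).

44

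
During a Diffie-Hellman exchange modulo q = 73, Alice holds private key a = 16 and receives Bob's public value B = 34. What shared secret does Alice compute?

Shared key K = 34^16 mod 73.
34^1 ≡ 34 (mod 73)
34^2 = (34^1)^2 ≡ 34^2 = 1156 ≡ 61 (mod 73)
34^4 = (34^2)^2 ≡ 61^2 = 3721 ≡ 71 (mod 73)
34^8 = (34^4)^2 ≡ 71^2 = 5041 ≡ 4 (mod 73)
34^16 = (34^8)^2 ≡ 4^2 = 16 ≡ 16 (mod 73)

16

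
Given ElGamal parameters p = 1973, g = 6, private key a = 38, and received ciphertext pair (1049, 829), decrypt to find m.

Shared mask s = c₁^a mod p = 1049^38 mod 1973.
1049^1 ≡ 1049 (mod 1973)
1049^2 = (1049^1)^2 ≡ 1049^2 = 1100401 ≡ 1440 (mod 1973)
1049^4 = (1049^2)^2 ≡ 1440^2 = 2073600 ≡ 1950 (mod 1973)
1049^8 = (1049^4)^2 ≡ 1950^2 = 3802500 ≡ 529 (mod 1973)
1049^16 = (1049^8)^2 ≡ 529^2 = 279841 ≡ 1648 (mod 1973)
1049^32 = (1049^16)^2 ≡ 1648^2 = 2715904 ≡ 1056 (mod 1973)
1049^38 = 1049^32 · 1049^4 · 1049^2 ≡ 1056 · 1950 · 1440 ≡ 651 (mod 1973).
So s = 651; s⁻¹ ≡ 1085 (mod 1973).
m = c₂ · s⁻¹ mod 1973 = 829 · 1085 mod 1973 = 1750.

1750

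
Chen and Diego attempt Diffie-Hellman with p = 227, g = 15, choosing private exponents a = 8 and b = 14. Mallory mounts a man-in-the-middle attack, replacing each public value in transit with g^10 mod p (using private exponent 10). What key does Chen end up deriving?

Chen receives Mallory's public value M = 15^10 mod 227 instead of the honest one.
15^1 ≡ 15 (mod 227)
15^2 = (15^1)^2 ≡ 15^2 = 225 ≡ 225 (mod 227)
15^4 = (15^2)^2 ≡ 225^2 = 50625 ≡ 4 (mod 227)
15^8 = (15^4)^2 ≡ 4^2 = 16 ≡ 16 (mod 227)
15^10 = 15^8 · 15^2 ≡ 16 · 225 ≡ 195 (mod 227).
So M = 195. Chen computes K = M^8 mod 227.
195^1 ≡ 195 (mod 227)
195^2 = (195^1)^2 ≡ 195^2 = 38025 ≡ 116 (mod 227)
195^4 = (195^2)^2 ≡ 116^2 = 13456 ≡ 63 (mod 227)
195^8 = (195^4)^2 ≡ 63^2 = 3969 ≡ 110 (mod 227)

110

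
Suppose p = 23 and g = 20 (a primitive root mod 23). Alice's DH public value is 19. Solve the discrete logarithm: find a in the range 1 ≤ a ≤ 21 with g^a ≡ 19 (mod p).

3

Try successive powers of 20 modulo 23:
20^1 ≡ 20
20^2 ≡ 9
20^3 ≡ 19
Found: a = 3.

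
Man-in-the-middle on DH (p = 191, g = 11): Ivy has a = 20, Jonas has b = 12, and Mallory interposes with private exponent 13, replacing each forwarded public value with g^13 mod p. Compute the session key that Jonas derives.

125

Jonas receives Mallory's public value M = 11^13 mod 191 instead of the honest one.
11^1 ≡ 11 (mod 191)
11^2 = (11^1)^2 ≡ 11^2 = 121 ≡ 121 (mod 191)
11^4 = (11^2)^2 ≡ 121^2 = 14641 ≡ 125 (mod 191)
11^8 = (11^4)^2 ≡ 125^2 = 15625 ≡ 154 (mod 191)
11^13 = 11^8 · 11^4 · 11^1 ≡ 154 · 125 · 11 ≡ 122 (mod 191).
So M = 122. Jonas computes K = M^12 mod 191.
122^1 ≡ 122 (mod 191)
122^2 = (122^1)^2 ≡ 122^2 = 14884 ≡ 177 (mod 191)
122^4 = (122^2)^2 ≡ 177^2 = 31329 ≡ 5 (mod 191)
122^8 = (122^4)^2 ≡ 5^2 = 25 ≡ 25 (mod 191)
122^12 = 122^8 · 122^4 ≡ 25 · 5 ≡ 125 (mod 191).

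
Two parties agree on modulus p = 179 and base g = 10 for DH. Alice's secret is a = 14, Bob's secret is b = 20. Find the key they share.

Alice sends A = g^a mod p = 10^14 mod 179.
10^1 ≡ 10 (mod 179)
10^2 = (10^1)^2 ≡ 10^2 = 100 ≡ 100 (mod 179)
10^4 = (10^2)^2 ≡ 100^2 = 10000 ≡ 155 (mod 179)
10^8 = (10^4)^2 ≡ 155^2 = 24025 ≡ 39 (mod 179)
10^14 = 10^8 · 10^4 · 10^2 ≡ 39 · 155 · 100 ≡ 17 (mod 179).
So A = 17. Bob then computes K = A^b mod p = 17^20 mod 179.
17^1 ≡ 17 (mod 179)
17^2 = (17^1)^2 ≡ 17^2 = 289 ≡ 110 (mod 179)
17^4 = (17^2)^2 ≡ 110^2 = 12100 ≡ 107 (mod 179)
17^8 = (17^4)^2 ≡ 107^2 = 11449 ≡ 172 (mod 179)
17^16 = (17^8)^2 ≡ 172^2 = 29584 ≡ 49 (mod 179)
17^20 = 17^16 · 17^4 ≡ 49 · 107 ≡ 52 (mod 179).

52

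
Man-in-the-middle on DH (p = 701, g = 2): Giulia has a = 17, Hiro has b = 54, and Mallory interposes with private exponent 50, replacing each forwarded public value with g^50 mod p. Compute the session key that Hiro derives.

Hiro receives Mallory's public value M = 2^50 mod 701 instead of the honest one.
2^1 ≡ 2 (mod 701)
2^2 = (2^1)^2 ≡ 2^2 = 4 ≡ 4 (mod 701)
2^4 = (2^2)^2 ≡ 4^2 = 16 ≡ 16 (mod 701)
2^8 = (2^4)^2 ≡ 16^2 = 256 ≡ 256 (mod 701)
2^16 = (2^8)^2 ≡ 256^2 = 65536 ≡ 343 (mod 701)
2^32 = (2^16)^2 ≡ 343^2 = 117649 ≡ 582 (mod 701)
2^50 = 2^32 · 2^16 · 2^2 ≡ 582 · 343 · 4 ≡ 65 (mod 701).
So M = 65. Hiro computes K = M^54 mod 701.
65^1 ≡ 65 (mod 701)
65^2 = (65^1)^2 ≡ 65^2 = 4225 ≡ 19 (mod 701)
65^4 = (65^2)^2 ≡ 19^2 = 361 ≡ 361 (mod 701)
65^8 = (65^4)^2 ≡ 361^2 = 130321 ≡ 636 (mod 701)
65^16 = (65^8)^2 ≡ 636^2 = 404496 ≡ 19 (mod 701)
65^32 = (65^16)^2 ≡ 19^2 = 361 ≡ 361 (mod 701)
65^54 = 65^32 · 65^16 · 65^4 · 65^2 ≡ 361 · 19 · 361 · 19 ≡ 369 (mod 701).

369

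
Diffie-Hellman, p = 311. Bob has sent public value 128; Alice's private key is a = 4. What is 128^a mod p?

160

Shared key K = 128^4 mod 311.
128^1 ≡ 128 (mod 311)
128^2 = (128^1)^2 ≡ 128^2 = 16384 ≡ 212 (mod 311)
128^4 = (128^2)^2 ≡ 212^2 = 44944 ≡ 160 (mod 311)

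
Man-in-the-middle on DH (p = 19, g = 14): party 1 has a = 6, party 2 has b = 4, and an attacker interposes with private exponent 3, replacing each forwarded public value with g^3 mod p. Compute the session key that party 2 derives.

11

Party 2 receives an attacker's public value M = 14^3 mod 19 instead of the honest one.
14^1 ≡ 14 (mod 19)
14^2 = (14^1)^2 ≡ 14^2 = 196 ≡ 6 (mod 19)
14^3 = 14^2 · 14^1 ≡ 6 · 14 ≡ 8 (mod 19).
So M = 8. Party 2 computes K = M^4 mod 19.
8^1 ≡ 8 (mod 19)
8^2 = (8^1)^2 ≡ 8^2 = 64 ≡ 7 (mod 19)
8^4 = (8^2)^2 ≡ 7^2 = 49 ≡ 11 (mod 19)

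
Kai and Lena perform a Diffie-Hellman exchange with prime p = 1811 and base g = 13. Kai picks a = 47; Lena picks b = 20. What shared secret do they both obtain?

28

Kai sends A = g^a mod p = 13^47 mod 1811.
13^1 ≡ 13 (mod 1811)
13^2 = (13^1)^2 ≡ 13^2 = 169 ≡ 169 (mod 1811)
13^4 = (13^2)^2 ≡ 169^2 = 28561 ≡ 1396 (mod 1811)
13^8 = (13^4)^2 ≡ 1396^2 = 1948816 ≡ 180 (mod 1811)
13^16 = (13^8)^2 ≡ 180^2 = 32400 ≡ 1613 (mod 1811)
13^32 = (13^16)^2 ≡ 1613^2 = 2601769 ≡ 1173 (mod 1811)
13^47 = 13^32 · 13^8 · 13^4 · 13^2 · 13^1 ≡ 1173 · 180 · 1396 · 169 · 13 ≡ 105 (mod 1811).
So A = 105. Lena then computes K = A^b mod p = 105^20 mod 1811.
105^1 ≡ 105 (mod 1811)
105^2 = (105^1)^2 ≡ 105^2 = 11025 ≡ 159 (mod 1811)
105^4 = (105^2)^2 ≡ 159^2 = 25281 ≡ 1738 (mod 1811)
105^8 = (105^4)^2 ≡ 1738^2 = 3020644 ≡ 1707 (mod 1811)
105^16 = (105^8)^2 ≡ 1707^2 = 2913849 ≡ 1761 (mod 1811)
105^20 = 105^16 · 105^4 ≡ 1761 · 1738 ≡ 28 (mod 1811).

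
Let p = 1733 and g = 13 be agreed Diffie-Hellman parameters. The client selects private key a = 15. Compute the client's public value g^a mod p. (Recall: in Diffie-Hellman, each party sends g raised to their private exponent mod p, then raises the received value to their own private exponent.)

Public value = 13^15 mod 1733.
13^1 ≡ 13 (mod 1733)
13^2 = (13^1)^2 ≡ 13^2 = 169 ≡ 169 (mod 1733)
13^4 = (13^2)^2 ≡ 169^2 = 28561 ≡ 833 (mod 1733)
13^8 = (13^4)^2 ≡ 833^2 = 693889 ≡ 689 (mod 1733)
13^15 = 13^8 · 13^4 · 13^2 · 13^1 ≡ 689 · 833 · 169 · 13 ≡ 124 (mod 1733).

124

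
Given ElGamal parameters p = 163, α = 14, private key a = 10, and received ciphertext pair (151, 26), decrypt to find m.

Shared mask s = c₁^a mod p = 151^10 mod 163.
151^1 ≡ 151 (mod 163)
151^2 = (151^1)^2 ≡ 151^2 = 22801 ≡ 144 (mod 163)
151^4 = (151^2)^2 ≡ 144^2 = 20736 ≡ 35 (mod 163)
151^8 = (151^4)^2 ≡ 35^2 = 1225 ≡ 84 (mod 163)
151^10 = 151^8 · 151^2 ≡ 84 · 144 ≡ 34 (mod 163).
So s = 34; s⁻¹ ≡ 24 (mod 163).
m = c₂ · s⁻¹ mod 163 = 26 · 24 mod 163 = 135.

135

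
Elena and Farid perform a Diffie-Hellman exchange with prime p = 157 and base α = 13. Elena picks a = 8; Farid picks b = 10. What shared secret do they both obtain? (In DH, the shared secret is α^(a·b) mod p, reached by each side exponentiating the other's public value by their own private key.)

Elena sends A = α^a mod p = 13^8 mod 157.
13^1 ≡ 13 (mod 157)
13^2 = (13^1)^2 ≡ 13^2 = 169 ≡ 12 (mod 157)
13^4 = (13^2)^2 ≡ 12^2 = 144 ≡ 144 (mod 157)
13^8 = (13^4)^2 ≡ 144^2 = 20736 ≡ 12 (mod 157)
So A = 12. Farid then computes K = A^b mod p = 12^10 mod 157.
12^1 ≡ 12 (mod 157)
12^2 = (12^1)^2 ≡ 12^2 = 144 ≡ 144 (mod 157)
12^4 = (12^2)^2 ≡ 144^2 = 20736 ≡ 12 (mod 157)
12^8 = (12^4)^2 ≡ 12^2 = 144 ≡ 144 (mod 157)
12^10 = 12^8 · 12^2 ≡ 144 · 144 ≡ 12 (mod 157).

12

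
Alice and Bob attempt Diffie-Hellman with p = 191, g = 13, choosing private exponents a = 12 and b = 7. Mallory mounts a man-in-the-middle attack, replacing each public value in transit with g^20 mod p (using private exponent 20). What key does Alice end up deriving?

Alice receives Mallory's public value M = 13^20 mod 191 instead of the honest one.
13^1 ≡ 13 (mod 191)
13^2 = (13^1)^2 ≡ 13^2 = 169 ≡ 169 (mod 191)
13^4 = (13^2)^2 ≡ 169^2 = 28561 ≡ 102 (mod 191)
13^8 = (13^4)^2 ≡ 102^2 = 10404 ≡ 90 (mod 191)
13^16 = (13^8)^2 ≡ 90^2 = 8100 ≡ 78 (mod 191)
13^20 = 13^16 · 13^4 ≡ 78 · 102 ≡ 125 (mod 191).
So M = 125. Alice computes K = M^12 mod 191.
125^1 ≡ 125 (mod 191)
125^2 = (125^1)^2 ≡ 125^2 = 15625 ≡ 154 (mod 191)
125^4 = (125^2)^2 ≡ 154^2 = 23716 ≡ 32 (mod 191)
125^8 = (125^4)^2 ≡ 32^2 = 1024 ≡ 69 (mod 191)
125^12 = 125^8 · 125^4 ≡ 69 · 32 ≡ 107 (mod 191).

107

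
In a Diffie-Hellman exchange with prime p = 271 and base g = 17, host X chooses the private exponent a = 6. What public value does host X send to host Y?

Public value = 17^6 (mod 271).
17^1 ≡ 17 (mod 271)
17^2 = (17^1)^2 ≡ 17^2 = 289 ≡ 18 (mod 271)
17^4 = (17^2)^2 ≡ 18^2 = 324 ≡ 53 (mod 271)
17^6 = 17^4 · 17^2 ≡ 53 · 18 ≡ 141 (mod 271).

141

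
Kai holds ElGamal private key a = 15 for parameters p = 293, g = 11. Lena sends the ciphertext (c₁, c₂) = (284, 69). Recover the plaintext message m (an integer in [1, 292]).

Shared mask s = c₁^a mod p = 284^15 mod 293.
284^1 ≡ 284 (mod 293)
284^2 = (284^1)^2 ≡ 284^2 = 80656 ≡ 81 (mod 293)
284^4 = (284^2)^2 ≡ 81^2 = 6561 ≡ 115 (mod 293)
284^8 = (284^4)^2 ≡ 115^2 = 13225 ≡ 40 (mod 293)
284^15 = 284^8 · 284^4 · 284^2 · 284^1 ≡ 40 · 115 · 81 · 284 ≡ 278 (mod 293).
So s = 278; s⁻¹ ≡ 39 (mod 293).
m = c₂ · s⁻¹ mod 293 = 69 · 39 mod 293 = 54.

54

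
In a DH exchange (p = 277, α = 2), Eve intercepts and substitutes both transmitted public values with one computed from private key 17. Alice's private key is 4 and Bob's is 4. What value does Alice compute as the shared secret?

30

Alice receives Eve's public value M = 2^17 mod 277 instead of the honest one.
2^1 ≡ 2 (mod 277)
2^2 = (2^1)^2 ≡ 2^2 = 4 ≡ 4 (mod 277)
2^4 = (2^2)^2 ≡ 4^2 = 16 ≡ 16 (mod 277)
2^8 = (2^4)^2 ≡ 16^2 = 256 ≡ 256 (mod 277)
2^16 = (2^8)^2 ≡ 256^2 = 65536 ≡ 164 (mod 277)
2^17 = 2^16 · 2^1 ≡ 164 · 2 ≡ 51 (mod 277).
So M = 51. Alice computes K = M^4 mod 277.
51^1 ≡ 51 (mod 277)
51^2 = (51^1)^2 ≡ 51^2 = 2601 ≡ 108 (mod 277)
51^4 = (51^2)^2 ≡ 108^2 = 11664 ≡ 30 (mod 277)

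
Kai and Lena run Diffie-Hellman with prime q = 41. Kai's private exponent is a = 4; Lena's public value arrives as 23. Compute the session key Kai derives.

16

Shared key K = 23^4 mod 41.
23^1 ≡ 23 (mod 41)
23^2 = (23^1)^2 ≡ 23^2 = 529 ≡ 37 (mod 41)
23^4 = (23^2)^2 ≡ 37^2 = 1369 ≡ 16 (mod 41)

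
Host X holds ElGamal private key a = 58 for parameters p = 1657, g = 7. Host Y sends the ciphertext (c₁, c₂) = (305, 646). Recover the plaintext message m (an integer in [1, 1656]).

Shared mask s = c₁^a mod p = 305^58 mod 1657.
305^1 ≡ 305 (mod 1657)
305^2 = (305^1)^2 ≡ 305^2 = 93025 ≡ 233 (mod 1657)
305^4 = (305^2)^2 ≡ 233^2 = 54289 ≡ 1265 (mod 1657)
305^8 = (305^4)^2 ≡ 1265^2 = 1600225 ≡ 1220 (mod 1657)
305^16 = (305^8)^2 ≡ 1220^2 = 1488400 ≡ 414 (mod 1657)
305^32 = (305^16)^2 ≡ 414^2 = 171396 ≡ 725 (mod 1657)
305^58 = 305^32 · 305^16 · 305^8 · 305^2 ≡ 725 · 414 · 1220 · 233 ≡ 633 (mod 1657).
So s = 633; s⁻¹ ≡ 1568 (mod 1657).
m = c₂ · s⁻¹ mod 1657 = 646 · 1568 mod 1657 = 501.

501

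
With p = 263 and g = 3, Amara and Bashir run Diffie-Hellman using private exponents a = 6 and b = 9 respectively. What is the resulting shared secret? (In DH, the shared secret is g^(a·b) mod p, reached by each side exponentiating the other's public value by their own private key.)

Amara sends A = g^a mod p = 3^6 mod 263.
3^1 ≡ 3 (mod 263)
3^2 = (3^1)^2 ≡ 3^2 = 9 ≡ 9 (mod 263)
3^4 = (3^2)^2 ≡ 9^2 = 81 ≡ 81 (mod 263)
3^6 = 3^4 · 3^2 ≡ 81 · 9 ≡ 203 (mod 263).
So A = 203. Bashir then computes K = A^b mod p = 203^9 mod 263.
203^1 ≡ 203 (mod 263)
203^2 = (203^1)^2 ≡ 203^2 = 41209 ≡ 181 (mod 263)
203^4 = (203^2)^2 ≡ 181^2 = 32761 ≡ 149 (mod 263)
203^8 = (203^4)^2 ≡ 149^2 = 22201 ≡ 109 (mod 263)
203^9 = 203^8 · 203^1 ≡ 109 · 203 ≡ 35 (mod 263).

35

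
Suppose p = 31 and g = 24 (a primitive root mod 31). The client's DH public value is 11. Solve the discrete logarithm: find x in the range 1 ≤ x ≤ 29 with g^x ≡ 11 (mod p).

Try successive powers of 24 modulo 31:
24^1 ≡ 24
24^2 ≡ 18
24^3 ≡ 29
24^4 ≡ 14
24^5 ≡ 26
24^6 ≡ 4
24^7 ≡ 3
24^8 ≡ 10
24^9 ≡ 23
24^10 ≡ 25
24^11 ≡ 11
Found: x = 11.

11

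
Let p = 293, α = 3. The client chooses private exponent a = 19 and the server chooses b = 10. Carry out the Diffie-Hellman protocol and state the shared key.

The client sends A = α^a mod p = 3^19 mod 293.
3^1 ≡ 3 (mod 293)
3^2 = (3^1)^2 ≡ 3^2 = 9 ≡ 9 (mod 293)
3^4 = (3^2)^2 ≡ 9^2 = 81 ≡ 81 (mod 293)
3^8 = (3^4)^2 ≡ 81^2 = 6561 ≡ 115 (mod 293)
3^16 = (3^8)^2 ≡ 115^2 = 13225 ≡ 40 (mod 293)
3^19 = 3^16 · 3^2 · 3^1 ≡ 40 · 9 · 3 ≡ 201 (mod 293).
So A = 201. The server then computes K = A^b mod p = 201^10 mod 293.
201^1 ≡ 201 (mod 293)
201^2 = (201^1)^2 ≡ 201^2 = 40401 ≡ 260 (mod 293)
201^4 = (201^2)^2 ≡ 260^2 = 67600 ≡ 210 (mod 293)
201^8 = (201^4)^2 ≡ 210^2 = 44100 ≡ 150 (mod 293)
201^10 = 201^8 · 201^2 ≡ 150 · 260 ≡ 31 (mod 293).

31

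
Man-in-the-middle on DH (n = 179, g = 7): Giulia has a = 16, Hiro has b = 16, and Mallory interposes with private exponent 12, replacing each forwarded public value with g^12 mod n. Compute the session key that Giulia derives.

43

Giulia receives Mallory's public value M = 7^12 mod 179 instead of the honest one.
7^1 ≡ 7 (mod 179)
7^2 = (7^1)^2 ≡ 7^2 = 49 ≡ 49 (mod 179)
7^4 = (7^2)^2 ≡ 49^2 = 2401 ≡ 74 (mod 179)
7^8 = (7^4)^2 ≡ 74^2 = 5476 ≡ 106 (mod 179)
7^12 = 7^8 · 7^4 ≡ 106 · 74 ≡ 147 (mod 179).
So M = 147. Giulia computes K = M^16 mod 179.
147^1 ≡ 147 (mod 179)
147^2 = (147^1)^2 ≡ 147^2 = 21609 ≡ 129 (mod 179)
147^4 = (147^2)^2 ≡ 129^2 = 16641 ≡ 173 (mod 179)
147^8 = (147^4)^2 ≡ 173^2 = 29929 ≡ 36 (mod 179)
147^16 = (147^8)^2 ≡ 36^2 = 1296 ≡ 43 (mod 179)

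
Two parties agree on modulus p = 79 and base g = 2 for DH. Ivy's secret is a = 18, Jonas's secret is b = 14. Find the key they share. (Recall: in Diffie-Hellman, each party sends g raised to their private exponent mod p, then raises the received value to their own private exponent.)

Jonas sends B = g^b mod p = 2^14 mod 79.
2^1 ≡ 2 (mod 79)
2^2 = (2^1)^2 ≡ 2^2 = 4 ≡ 4 (mod 79)
2^4 = (2^2)^2 ≡ 4^2 = 16 ≡ 16 (mod 79)
2^8 = (2^4)^2 ≡ 16^2 = 256 ≡ 19 (mod 79)
2^14 = 2^8 · 2^4 · 2^2 ≡ 19 · 16 · 4 ≡ 31 (mod 79).
So B = 31. Ivy then computes K = B^a mod p = 31^18 mod 79.
31^1 ≡ 31 (mod 79)
31^2 = (31^1)^2 ≡ 31^2 = 961 ≡ 13 (mod 79)
31^4 = (31^2)^2 ≡ 13^2 = 169 ≡ 11 (mod 79)
31^8 = (31^4)^2 ≡ 11^2 = 121 ≡ 42 (mod 79)
31^16 = (31^8)^2 ≡ 42^2 = 1764 ≡ 26 (mod 79)
31^18 = 31^16 · 31^2 ≡ 26 · 13 ≡ 22 (mod 79).

22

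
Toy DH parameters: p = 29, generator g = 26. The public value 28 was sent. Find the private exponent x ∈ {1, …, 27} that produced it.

14

Try successive powers of 26 modulo 29:
26^1 ≡ 26
26^2 ≡ 9
26^3 ≡ 2
26^4 ≡ 23
26^5 ≡ 18
26^6 ≡ 4
26^7 ≡ 17
26^8 ≡ 7
26^9 ≡ 8
26^10 ≡ 5
26^11 ≡ 14
26^12 ≡ 16
26^13 ≡ 10
26^14 ≡ 28
Found: x = 14.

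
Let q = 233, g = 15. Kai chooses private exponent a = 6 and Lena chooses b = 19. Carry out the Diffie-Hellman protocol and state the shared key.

Kai sends A = g^a mod q = 15^6 mod 233.
15^1 ≡ 15 (mod 233)
15^2 = (15^1)^2 ≡ 15^2 = 225 ≡ 225 (mod 233)
15^4 = (15^2)^2 ≡ 225^2 = 50625 ≡ 64 (mod 233)
15^6 = 15^4 · 15^2 ≡ 64 · 225 ≡ 187 (mod 233).
So A = 187. Lena then computes K = A^b mod q = 187^19 mod 233.
187^1 ≡ 187 (mod 233)
187^2 = (187^1)^2 ≡ 187^2 = 34969 ≡ 19 (mod 233)
187^4 = (187^2)^2 ≡ 19^2 = 361 ≡ 128 (mod 233)
187^8 = (187^4)^2 ≡ 128^2 = 16384 ≡ 74 (mod 233)
187^16 = (187^8)^2 ≡ 74^2 = 5476 ≡ 117 (mod 233)
187^19 = 187^16 · 187^2 · 187^1 ≡ 117 · 19 · 187 ≡ 29 (mod 233).

29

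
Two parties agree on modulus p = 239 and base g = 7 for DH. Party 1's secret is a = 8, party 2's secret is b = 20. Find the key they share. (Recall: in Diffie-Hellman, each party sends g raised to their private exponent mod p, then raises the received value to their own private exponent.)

29

Party 2 sends B = g^b mod p = 7^20 mod 239.
7^1 ≡ 7 (mod 239)
7^2 = (7^1)^2 ≡ 7^2 = 49 ≡ 49 (mod 239)
7^4 = (7^2)^2 ≡ 49^2 = 2401 ≡ 11 (mod 239)
7^8 = (7^4)^2 ≡ 11^2 = 121 ≡ 121 (mod 239)
7^16 = (7^8)^2 ≡ 121^2 = 14641 ≡ 62 (mod 239)
7^20 = 7^16 · 7^4 ≡ 62 · 11 ≡ 204 (mod 239).
So B = 204. Party 1 then computes K = B^a mod p = 204^8 mod 239.
204^1 ≡ 204 (mod 239)
204^2 = (204^1)^2 ≡ 204^2 = 41616 ≡ 30 (mod 239)
204^4 = (204^2)^2 ≡ 30^2 = 900 ≡ 183 (mod 239)
204^8 = (204^4)^2 ≡ 183^2 = 33489 ≡ 29 (mod 239)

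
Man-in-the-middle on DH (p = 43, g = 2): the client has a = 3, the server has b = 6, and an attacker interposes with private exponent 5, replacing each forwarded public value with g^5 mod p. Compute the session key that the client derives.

2

The client receives an attacker's public value M = 2^5 mod 43 instead of the honest one.
2^1 ≡ 2 (mod 43)
2^2 = (2^1)^2 ≡ 2^2 = 4 ≡ 4 (mod 43)
2^4 = (2^2)^2 ≡ 4^2 = 16 ≡ 16 (mod 43)
2^5 = 2^4 · 2^1 ≡ 16 · 2 ≡ 32 (mod 43).
So M = 32. The client computes K = M^3 mod 43.
32^1 ≡ 32 (mod 43)
32^2 = (32^1)^2 ≡ 32^2 = 1024 ≡ 35 (mod 43)
32^3 = 32^2 · 32^1 ≡ 35 · 32 ≡ 2 (mod 43).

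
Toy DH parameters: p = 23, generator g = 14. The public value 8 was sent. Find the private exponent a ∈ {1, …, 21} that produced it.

Try successive powers of 14 modulo 23:
14^1 ≡ 14
14^2 ≡ 12
14^3 ≡ 7
14^4 ≡ 6
14^5 ≡ 15
14^6 ≡ 3
14^7 ≡ 19
14^8 ≡ 13
14^9 ≡ 21
14^10 ≡ 18
14^11 ≡ 22
14^12 ≡ 9
14^13 ≡ 11
14^14 ≡ 16
14^15 ≡ 17
14^16 ≡ 8
Found: a = 16.

16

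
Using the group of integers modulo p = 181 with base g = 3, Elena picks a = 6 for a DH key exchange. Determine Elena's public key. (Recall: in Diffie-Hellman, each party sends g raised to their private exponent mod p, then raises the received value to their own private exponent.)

5

Public value = 3^6 mod 181.
3^1 ≡ 3 (mod 181)
3^2 = (3^1)^2 ≡ 3^2 = 9 ≡ 9 (mod 181)
3^4 = (3^2)^2 ≡ 9^2 = 81 ≡ 81 (mod 181)
3^6 = 3^4 · 3^2 ≡ 81 · 9 ≡ 5 (mod 181).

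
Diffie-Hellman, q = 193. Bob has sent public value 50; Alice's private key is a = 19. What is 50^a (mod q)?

Shared key K = 50^19 mod 193.
50^1 ≡ 50 (mod 193)
50^2 = (50^1)^2 ≡ 50^2 = 2500 ≡ 184 (mod 193)
50^4 = (50^2)^2 ≡ 184^2 = 33856 ≡ 81 (mod 193)
50^8 = (50^4)^2 ≡ 81^2 = 6561 ≡ 192 (mod 193)
50^16 = (50^8)^2 ≡ 192^2 = 36864 ≡ 1 (mod 193)
50^19 = 50^16 · 50^2 · 50^1 ≡ 1 · 184 · 50 ≡ 129 (mod 193).

129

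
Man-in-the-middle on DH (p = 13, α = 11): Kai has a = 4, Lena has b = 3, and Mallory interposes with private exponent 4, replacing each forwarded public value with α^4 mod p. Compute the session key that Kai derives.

3

Kai receives Mallory's public value M = 11^4 mod 13 instead of the honest one.
11^1 ≡ 11 (mod 13)
11^2 = (11^1)^2 ≡ 11^2 = 121 ≡ 4 (mod 13)
11^4 = (11^2)^2 ≡ 4^2 = 16 ≡ 3 (mod 13)
So M = 3. Kai computes K = M^4 mod 13.
3^1 ≡ 3 (mod 13)
3^2 = (3^1)^2 ≡ 3^2 = 9 ≡ 9 (mod 13)
3^4 = (3^2)^2 ≡ 9^2 = 81 ≡ 3 (mod 13)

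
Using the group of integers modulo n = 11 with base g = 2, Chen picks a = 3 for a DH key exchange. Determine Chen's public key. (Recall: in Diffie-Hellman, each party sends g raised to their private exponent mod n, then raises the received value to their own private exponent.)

8

Public value = 2^3 mod 11.
2^1 ≡ 2 (mod 11)
2^2 = (2^1)^2 ≡ 2^2 = 4 ≡ 4 (mod 11)
2^3 = 2^2 · 2^1 ≡ 4 · 2 ≡ 8 (mod 11).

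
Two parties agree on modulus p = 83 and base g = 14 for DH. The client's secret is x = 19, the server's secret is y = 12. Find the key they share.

The client sends A = g^x mod p = 14^19 mod 83.
14^1 ≡ 14 (mod 83)
14^2 = (14^1)^2 ≡ 14^2 = 196 ≡ 30 (mod 83)
14^4 = (14^2)^2 ≡ 30^2 = 900 ≡ 70 (mod 83)
14^8 = (14^4)^2 ≡ 70^2 = 4900 ≡ 3 (mod 83)
14^16 = (14^8)^2 ≡ 3^2 = 9 ≡ 9 (mod 83)
14^19 = 14^16 · 14^2 · 14^1 ≡ 9 · 30 · 14 ≡ 45 (mod 83).
So A = 45. The server then computes K = A^y mod p = 45^12 mod 83.
45^1 ≡ 45 (mod 83)
45^2 = (45^1)^2 ≡ 45^2 = 2025 ≡ 33 (mod 83)
45^4 = (45^2)^2 ≡ 33^2 = 1089 ≡ 10 (mod 83)
45^8 = (45^4)^2 ≡ 10^2 = 100 ≡ 17 (mod 83)
45^12 = 45^8 · 45^4 ≡ 17 · 10 ≡ 4 (mod 83).

4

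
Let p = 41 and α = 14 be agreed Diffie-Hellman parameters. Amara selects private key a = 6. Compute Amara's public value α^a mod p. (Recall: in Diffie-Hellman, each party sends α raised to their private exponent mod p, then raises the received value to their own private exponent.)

Public value = 14^6 mod 41.
14^1 ≡ 14 (mod 41)
14^2 = (14^1)^2 ≡ 14^2 = 196 ≡ 32 (mod 41)
14^4 = (14^2)^2 ≡ 32^2 = 1024 ≡ 40 (mod 41)
14^6 = 14^4 · 14^2 ≡ 40 · 32 ≡ 9 (mod 41).

9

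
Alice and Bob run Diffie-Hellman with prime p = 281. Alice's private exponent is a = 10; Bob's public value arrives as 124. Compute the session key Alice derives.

Shared key K = 124^10 mod 281.
124^1 ≡ 124 (mod 281)
124^2 = (124^1)^2 ≡ 124^2 = 15376 ≡ 202 (mod 281)
124^4 = (124^2)^2 ≡ 202^2 = 40804 ≡ 59 (mod 281)
124^8 = (124^4)^2 ≡ 59^2 = 3481 ≡ 109 (mod 281)
124^10 = 124^8 · 124^2 ≡ 109 · 202 ≡ 100 (mod 281).

100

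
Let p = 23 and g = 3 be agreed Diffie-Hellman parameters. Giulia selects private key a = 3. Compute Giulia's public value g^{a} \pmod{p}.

4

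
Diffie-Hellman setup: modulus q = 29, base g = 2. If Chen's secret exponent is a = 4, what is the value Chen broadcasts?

16

Public value = 2^4 mod 29.
2^1 ≡ 2 (mod 29)
2^2 = (2^1)^2 ≡ 2^2 = 4 ≡ 4 (mod 29)
2^4 = (2^2)^2 ≡ 4^2 = 16 ≡ 16 (mod 29)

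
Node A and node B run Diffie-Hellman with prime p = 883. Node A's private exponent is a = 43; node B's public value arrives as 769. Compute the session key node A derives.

238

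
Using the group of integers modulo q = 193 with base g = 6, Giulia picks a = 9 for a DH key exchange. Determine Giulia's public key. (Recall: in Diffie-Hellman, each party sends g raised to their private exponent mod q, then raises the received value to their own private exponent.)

Public value = 6^9 (mod 193).
6^1 ≡ 6 (mod 193)
6^2 = (6^1)^2 ≡ 6^2 = 36 ≡ 36 (mod 193)
6^4 = (6^2)^2 ≡ 36^2 = 1296 ≡ 138 (mod 193)
6^8 = (6^4)^2 ≡ 138^2 = 19044 ≡ 130 (mod 193)
6^9 = 6^8 · 6^1 ≡ 130 · 6 ≡ 8 (mod 193).

8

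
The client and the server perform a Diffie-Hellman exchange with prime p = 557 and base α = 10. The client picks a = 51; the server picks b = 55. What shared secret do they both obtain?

112

The client sends A = α^a mod p = 10^51 mod 557.
10^1 ≡ 10 (mod 557)
10^2 = (10^1)^2 ≡ 10^2 = 100 ≡ 100 (mod 557)
10^4 = (10^2)^2 ≡ 100^2 = 10000 ≡ 531 (mod 557)
10^8 = (10^4)^2 ≡ 531^2 = 281961 ≡ 119 (mod 557)
10^16 = (10^8)^2 ≡ 119^2 = 14161 ≡ 236 (mod 557)
10^32 = (10^16)^2 ≡ 236^2 = 55696 ≡ 553 (mod 557)
10^51 = 10^32 · 10^16 · 10^2 · 10^1 ≡ 553 · 236 · 100 · 10 ≡ 115 (mod 557).
So A = 115. The server then computes K = A^b mod p = 115^55 mod 557.
115^1 ≡ 115 (mod 557)
115^2 = (115^1)^2 ≡ 115^2 = 13225 ≡ 414 (mod 557)
115^4 = (115^2)^2 ≡ 414^2 = 171396 ≡ 397 (mod 557)
115^8 = (115^4)^2 ≡ 397^2 = 157609 ≡ 535 (mod 557)
115^16 = (115^8)^2 ≡ 535^2 = 286225 ≡ 484 (mod 557)
115^32 = (115^16)^2 ≡ 484^2 = 234256 ≡ 316 (mod 557)
115^55 = 115^32 · 115^16 · 115^4 · 115^2 · 115^1 ≡ 316 · 484 · 397 · 414 · 115 ≡ 112 (mod 557).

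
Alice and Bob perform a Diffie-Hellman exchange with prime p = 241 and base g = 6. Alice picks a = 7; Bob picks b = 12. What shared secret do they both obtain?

91

Bob sends B = g^b mod p = 6^12 mod 241.
6^1 ≡ 6 (mod 241)
6^2 = (6^1)^2 ≡ 6^2 = 36 ≡ 36 (mod 241)
6^4 = (6^2)^2 ≡ 36^2 = 1296 ≡ 91 (mod 241)
6^8 = (6^4)^2 ≡ 91^2 = 8281 ≡ 87 (mod 241)
6^12 = 6^8 · 6^4 ≡ 87 · 91 ≡ 205 (mod 241).
So B = 205. Alice then computes K = B^a mod p = 205^7 mod 241.
205^1 ≡ 205 (mod 241)
205^2 = (205^1)^2 ≡ 205^2 = 42025 ≡ 91 (mod 241)
205^4 = (205^2)^2 ≡ 91^2 = 8281 ≡ 87 (mod 241)
205^7 = 205^4 · 205^2 · 205^1 ≡ 87 · 91 · 205 ≡ 91 (mod 241).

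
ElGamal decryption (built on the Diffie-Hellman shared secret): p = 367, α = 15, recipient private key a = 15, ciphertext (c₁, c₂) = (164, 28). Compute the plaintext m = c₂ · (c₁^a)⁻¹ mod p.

26

Shared mask s = c₁^a mod p = 164^15 mod 367.
164^1 ≡ 164 (mod 367)
164^2 = (164^1)^2 ≡ 164^2 = 26896 ≡ 105 (mod 367)
164^4 = (164^2)^2 ≡ 105^2 = 11025 ≡ 15 (mod 367)
164^8 = (164^4)^2 ≡ 15^2 = 225 ≡ 225 (mod 367)
164^15 = 164^8 · 164^4 · 164^2 · 164^1 ≡ 225 · 15 · 105 · 164 ≡ 114 (mod 367).
So s = 114; s⁻¹ ≡ 132 (mod 367).
m = c₂ · s⁻¹ mod 367 = 28 · 132 mod 367 = 26.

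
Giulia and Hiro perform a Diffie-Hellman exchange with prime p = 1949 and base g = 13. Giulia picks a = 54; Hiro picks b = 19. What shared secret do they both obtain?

465

Hiro sends B = g^b mod p = 13^19 mod 1949.
13^1 ≡ 13 (mod 1949)
13^2 = (13^1)^2 ≡ 13^2 = 169 ≡ 169 (mod 1949)
13^4 = (13^2)^2 ≡ 169^2 = 28561 ≡ 1275 (mod 1949)
13^8 = (13^4)^2 ≡ 1275^2 = 1625625 ≡ 159 (mod 1949)
13^16 = (13^8)^2 ≡ 159^2 = 25281 ≡ 1893 (mod 1949)
13^19 = 13^16 · 13^2 · 13^1 ≡ 1893 · 169 · 13 ≡ 1704 (mod 1949).
So B = 1704. Giulia then computes K = B^a mod p = 1704^54 mod 1949.
1704^1 ≡ 1704 (mod 1949)
1704^2 = (1704^1)^2 ≡ 1704^2 = 2903616 ≡ 1555 (mod 1949)
1704^4 = (1704^2)^2 ≡ 1555^2 = 2418025 ≡ 1265 (mod 1949)
1704^8 = (1704^4)^2 ≡ 1265^2 = 1600225 ≡ 96 (mod 1949)
1704^16 = (1704^8)^2 ≡ 96^2 = 9216 ≡ 1420 (mod 1949)
1704^32 = (1704^16)^2 ≡ 1420^2 = 2016400 ≡ 1134 (mod 1949)
1704^54 = 1704^32 · 1704^16 · 1704^4 · 1704^2 ≡ 1134 · 1420 · 1265 · 1555 ≡ 465 (mod 1949).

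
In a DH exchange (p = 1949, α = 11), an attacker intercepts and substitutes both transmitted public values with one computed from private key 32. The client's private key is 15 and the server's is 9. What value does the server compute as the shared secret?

The server receives an attacker's public value M = 11^32 mod 1949 instead of the honest one.
11^1 ≡ 11 (mod 1949)
11^2 = (11^1)^2 ≡ 11^2 = 121 ≡ 121 (mod 1949)
11^4 = (11^2)^2 ≡ 121^2 = 14641 ≡ 998 (mod 1949)
11^8 = (11^4)^2 ≡ 998^2 = 996004 ≡ 65 (mod 1949)
11^16 = (11^8)^2 ≡ 65^2 = 4225 ≡ 327 (mod 1949)
11^32 = (11^16)^2 ≡ 327^2 = 106929 ≡ 1683 (mod 1949)
So M = 1683. The server computes K = M^9 mod 1949.
1683^1 ≡ 1683 (mod 1949)
1683^2 = (1683^1)^2 ≡ 1683^2 = 2832489 ≡ 592 (mod 1949)
1683^4 = (1683^2)^2 ≡ 592^2 = 350464 ≡ 1593 (mod 1949)
1683^8 = (1683^4)^2 ≡ 1593^2 = 2537649 ≡ 51 (mod 1949)
1683^9 = 1683^8 · 1683^1 ≡ 51 · 1683 ≡ 77 (mod 1949).

77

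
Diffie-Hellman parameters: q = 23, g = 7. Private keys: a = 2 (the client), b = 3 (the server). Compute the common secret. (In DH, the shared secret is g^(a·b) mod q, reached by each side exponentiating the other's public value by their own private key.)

The server sends B = g^b mod q = 7^3 mod 23.
7^1 ≡ 7 (mod 23)
7^2 = (7^1)^2 ≡ 7^2 = 49 ≡ 3 (mod 23)
7^3 = 7^2 · 7^1 ≡ 3 · 7 ≡ 21 (mod 23).
So B = 21. The client then computes K = B^a mod q = 21^2 mod 23.
21^1 ≡ 21 (mod 23)
21^2 = (21^1)^2 ≡ 21^2 = 441 ≡ 4 (mod 23)

4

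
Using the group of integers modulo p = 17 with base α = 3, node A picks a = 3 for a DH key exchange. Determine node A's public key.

10

Public value = 3^3 mod 17.
3^1 ≡ 3 (mod 17)
3^2 = (3^1)^2 ≡ 3^2 = 9 ≡ 9 (mod 17)
3^3 = 3^2 · 3^1 ≡ 9 · 3 ≡ 10 (mod 17).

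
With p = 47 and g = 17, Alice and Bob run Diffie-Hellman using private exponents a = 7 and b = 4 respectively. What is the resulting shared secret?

Bob sends B = g^b mod p = 17^4 mod 47.
17^1 ≡ 17 (mod 47)
17^2 = (17^1)^2 ≡ 17^2 = 289 ≡ 7 (mod 47)
17^4 = (17^2)^2 ≡ 7^2 = 49 ≡ 2 (mod 47)
So B = 2. Alice then computes K = B^a mod p = 2^7 mod 47.
2^1 ≡ 2 (mod 47)
2^2 = (2^1)^2 ≡ 2^2 = 4 ≡ 4 (mod 47)
2^4 = (2^2)^2 ≡ 4^2 = 16 ≡ 16 (mod 47)
2^7 = 2^4 · 2^2 · 2^1 ≡ 16 · 4 · 2 ≡ 34 (mod 47).

34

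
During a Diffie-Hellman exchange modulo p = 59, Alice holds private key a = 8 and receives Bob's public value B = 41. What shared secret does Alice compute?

Shared key K = 41^8 mod 59.
41^1 ≡ 41 (mod 59)
41^2 = (41^1)^2 ≡ 41^2 = 1681 ≡ 29 (mod 59)
41^4 = (41^2)^2 ≡ 29^2 = 841 ≡ 15 (mod 59)
41^8 = (41^4)^2 ≡ 15^2 = 225 ≡ 48 (mod 59)

48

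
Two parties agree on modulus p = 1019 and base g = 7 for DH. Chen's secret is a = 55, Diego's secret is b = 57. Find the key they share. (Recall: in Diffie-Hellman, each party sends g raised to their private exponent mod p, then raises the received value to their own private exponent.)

18

Diego sends B = g^b mod p = 7^57 mod 1019.
7^1 ≡ 7 (mod 1019)
7^2 = (7^1)^2 ≡ 7^2 = 49 ≡ 49 (mod 1019)
7^4 = (7^2)^2 ≡ 49^2 = 2401 ≡ 363 (mod 1019)
7^8 = (7^4)^2 ≡ 363^2 = 131769 ≡ 318 (mod 1019)
7^16 = (7^8)^2 ≡ 318^2 = 101124 ≡ 243 (mod 1019)
7^32 = (7^16)^2 ≡ 243^2 = 59049 ≡ 966 (mod 1019)
7^57 = 7^32 · 7^16 · 7^8 · 7^1 ≡ 966 · 243 · 318 · 7 ≡ 911 (mod 1019).
So B = 911. Chen then computes K = B^a mod p = 911^55 mod 1019.
911^1 ≡ 911 (mod 1019)
911^2 = (911^1)^2 ≡ 911^2 = 829921 ≡ 455 (mod 1019)
911^4 = (911^2)^2 ≡ 455^2 = 207025 ≡ 168 (mod 1019)
911^8 = (911^4)^2 ≡ 168^2 = 28224 ≡ 711 (mod 1019)
911^16 = (911^8)^2 ≡ 711^2 = 505521 ≡ 97 (mod 1019)
911^32 = (911^16)^2 ≡ 97^2 = 9409 ≡ 238 (mod 1019)
911^55 = 911^32 · 911^16 · 911^4 · 911^2 · 911^1 ≡ 238 · 97 · 168 · 455 · 911 ≡ 18 (mod 1019).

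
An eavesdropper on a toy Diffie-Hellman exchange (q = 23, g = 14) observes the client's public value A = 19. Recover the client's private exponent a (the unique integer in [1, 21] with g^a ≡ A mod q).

Try successive powers of 14 modulo 23:
14^1 ≡ 14
14^2 ≡ 12
14^3 ≡ 7
14^4 ≡ 6
14^5 ≡ 15
14^6 ≡ 3
14^7 ≡ 19
Found: a = 7.

7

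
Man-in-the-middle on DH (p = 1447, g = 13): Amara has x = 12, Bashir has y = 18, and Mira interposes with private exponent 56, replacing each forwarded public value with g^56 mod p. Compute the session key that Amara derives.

133

Amara receives Mira's public value M = 13^56 mod 1447 instead of the honest one.
13^1 ≡ 13 (mod 1447)
13^2 = (13^1)^2 ≡ 13^2 = 169 ≡ 169 (mod 1447)
13^4 = (13^2)^2 ≡ 169^2 = 28561 ≡ 1068 (mod 1447)
13^8 = (13^4)^2 ≡ 1068^2 = 1140624 ≡ 388 (mod 1447)
13^16 = (13^8)^2 ≡ 388^2 = 150544 ≡ 56 (mod 1447)
13^32 = (13^16)^2 ≡ 56^2 = 3136 ≡ 242 (mod 1447)
13^56 = 13^32 · 13^16 · 13^8 ≡ 242 · 56 · 388 ≡ 1225 (mod 1447).
So M = 1225. Amara computes K = M^12 mod 1447.
1225^1 ≡ 1225 (mod 1447)
1225^2 = (1225^1)^2 ≡ 1225^2 = 1500625 ≡ 86 (mod 1447)
1225^4 = (1225^2)^2 ≡ 86^2 = 7396 ≡ 161 (mod 1447)
1225^8 = (1225^4)^2 ≡ 161^2 = 25921 ≡ 1322 (mod 1447)
1225^12 = 1225^8 · 1225^4 ≡ 1322 · 161 ≡ 133 (mod 1447).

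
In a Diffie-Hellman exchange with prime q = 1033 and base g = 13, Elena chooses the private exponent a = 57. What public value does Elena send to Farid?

95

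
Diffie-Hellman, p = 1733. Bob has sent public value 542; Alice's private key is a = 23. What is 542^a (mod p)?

1171

Shared key K = 542^23 mod 1733.
542^1 ≡ 542 (mod 1733)
542^2 = (542^1)^2 ≡ 542^2 = 293764 ≡ 887 (mod 1733)
542^4 = (542^2)^2 ≡ 887^2 = 786769 ≡ 1720 (mod 1733)
542^8 = (542^4)^2 ≡ 1720^2 = 2958400 ≡ 169 (mod 1733)
542^16 = (542^8)^2 ≡ 169^2 = 28561 ≡ 833 (mod 1733)
542^23 = 542^16 · 542^4 · 542^2 · 542^1 ≡ 833 · 1720 · 887 · 542 ≡ 1171 (mod 1733).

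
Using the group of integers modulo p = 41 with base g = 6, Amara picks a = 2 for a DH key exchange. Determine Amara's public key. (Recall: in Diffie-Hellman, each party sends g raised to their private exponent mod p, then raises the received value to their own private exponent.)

Public value = 6^2 (mod 41).
6^1 ≡ 6 (mod 41)
6^2 = (6^1)^2 ≡ 6^2 = 36 ≡ 36 (mod 41)

36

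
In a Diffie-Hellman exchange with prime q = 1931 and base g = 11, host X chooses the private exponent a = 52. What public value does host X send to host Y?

1875

Public value = 11^52 mod 1931.
11^1 ≡ 11 (mod 1931)
11^2 = (11^1)^2 ≡ 11^2 = 121 ≡ 121 (mod 1931)
11^4 = (11^2)^2 ≡ 121^2 = 14641 ≡ 1124 (mod 1931)
11^8 = (11^4)^2 ≡ 1124^2 = 1263376 ≡ 502 (mod 1931)
11^16 = (11^8)^2 ≡ 502^2 = 252004 ≡ 974 (mod 1931)
11^32 = (11^16)^2 ≡ 974^2 = 948676 ≡ 555 (mod 1931)
11^52 = 11^32 · 11^16 · 11^4 ≡ 555 · 974 · 1124 ≡ 1875 (mod 1931).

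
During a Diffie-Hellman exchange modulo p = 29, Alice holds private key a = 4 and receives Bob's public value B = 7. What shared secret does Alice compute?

Shared key K = 7^4 mod 29.
7^1 ≡ 7 (mod 29)
7^2 = (7^1)^2 ≡ 7^2 = 49 ≡ 20 (mod 29)
7^4 = (7^2)^2 ≡ 20^2 = 400 ≡ 23 (mod 29)

23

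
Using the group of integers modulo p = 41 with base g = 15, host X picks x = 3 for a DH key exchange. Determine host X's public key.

Public value = 15^3 (mod 41).
15^1 ≡ 15 (mod 41)
15^2 = (15^1)^2 ≡ 15^2 = 225 ≡ 20 (mod 41)
15^3 = 15^2 · 15^1 ≡ 20 · 15 ≡ 13 (mod 41).

13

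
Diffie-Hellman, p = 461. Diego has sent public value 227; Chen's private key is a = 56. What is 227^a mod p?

Shared key K = 227^56 mod 461.
227^1 ≡ 227 (mod 461)
227^2 = (227^1)^2 ≡ 227^2 = 51529 ≡ 358 (mod 461)
227^4 = (227^2)^2 ≡ 358^2 = 128164 ≡ 6 (mod 461)
227^8 = (227^4)^2 ≡ 6^2 = 36 ≡ 36 (mod 461)
227^16 = (227^8)^2 ≡ 36^2 = 1296 ≡ 374 (mod 461)
227^32 = (227^16)^2 ≡ 374^2 = 139876 ≡ 193 (mod 461)
227^56 = 227^32 · 227^16 · 227^8 ≡ 193 · 374 · 36 ≡ 356 (mod 461).

356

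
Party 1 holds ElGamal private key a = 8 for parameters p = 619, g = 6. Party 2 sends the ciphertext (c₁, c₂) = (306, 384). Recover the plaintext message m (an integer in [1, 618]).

101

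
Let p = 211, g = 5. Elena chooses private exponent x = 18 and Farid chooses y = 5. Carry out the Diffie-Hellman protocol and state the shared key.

Elena sends A = g^x mod p = 5^18 mod 211.
5^1 ≡ 5 (mod 211)
5^2 = (5^1)^2 ≡ 5^2 = 25 ≡ 25 (mod 211)
5^4 = (5^2)^2 ≡ 25^2 = 625 ≡ 203 (mod 211)
5^8 = (5^4)^2 ≡ 203^2 = 41209 ≡ 64 (mod 211)
5^16 = (5^8)^2 ≡ 64^2 = 4096 ≡ 87 (mod 211)
5^18 = 5^16 · 5^2 ≡ 87 · 25 ≡ 65 (mod 211).
So A = 65. Farid then computes K = A^y mod p = 65^5 mod 211.
65^1 ≡ 65 (mod 211)
65^2 = (65^1)^2 ≡ 65^2 = 4225 ≡ 5 (mod 211)
65^4 = (65^2)^2 ≡ 5^2 = 25 ≡ 25 (mod 211)
65^5 = 65^4 · 65^1 ≡ 25 · 65 ≡ 148 (mod 211).

148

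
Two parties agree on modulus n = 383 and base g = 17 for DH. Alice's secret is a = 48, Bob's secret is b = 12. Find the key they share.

Bob sends B = g^b mod n = 17^12 mod 383.
17^1 ≡ 17 (mod 383)
17^2 = (17^1)^2 ≡ 17^2 = 289 ≡ 289 (mod 383)
17^4 = (17^2)^2 ≡ 289^2 = 83521 ≡ 27 (mod 383)
17^8 = (17^4)^2 ≡ 27^2 = 729 ≡ 346 (mod 383)
17^12 = 17^8 · 17^4 ≡ 346 · 27 ≡ 150 (mod 383).
So B = 150. Alice then computes K = B^a mod n = 150^48 mod 383.
150^1 ≡ 150 (mod 383)
150^2 = (150^1)^2 ≡ 150^2 = 22500 ≡ 286 (mod 383)
150^4 = (150^2)^2 ≡ 286^2 = 81796 ≡ 217 (mod 383)
150^8 = (150^4)^2 ≡ 217^2 = 47089 ≡ 363 (mod 383)
150^16 = (150^8)^2 ≡ 363^2 = 131769 ≡ 17 (mod 383)
150^32 = (150^16)^2 ≡ 17^2 = 289 ≡ 289 (mod 383)
150^48 = 150^32 · 150^16 ≡ 289 · 17 ≡ 317 (mod 383).

317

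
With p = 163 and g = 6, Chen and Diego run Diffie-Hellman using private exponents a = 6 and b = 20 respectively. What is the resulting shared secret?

Diego sends B = g^b mod p = 6^20 mod 163.
6^1 ≡ 6 (mod 163)
6^2 = (6^1)^2 ≡ 6^2 = 36 ≡ 36 (mod 163)
6^4 = (6^2)^2 ≡ 36^2 = 1296 ≡ 155 (mod 163)
6^8 = (6^4)^2 ≡ 155^2 = 24025 ≡ 64 (mod 163)
6^16 = (6^8)^2 ≡ 64^2 = 4096 ≡ 21 (mod 163)
6^20 = 6^16 · 6^4 ≡ 21 · 155 ≡ 158 (mod 163).
So B = 158. Chen then computes K = B^a mod p = 158^6 mod 163.
158^1 ≡ 158 (mod 163)
158^2 = (158^1)^2 ≡ 158^2 = 24964 ≡ 25 (mod 163)
158^4 = (158^2)^2 ≡ 25^2 = 625 ≡ 136 (mod 163)
158^6 = 158^4 · 158^2 ≡ 136 · 25 ≡ 140 (mod 163).

140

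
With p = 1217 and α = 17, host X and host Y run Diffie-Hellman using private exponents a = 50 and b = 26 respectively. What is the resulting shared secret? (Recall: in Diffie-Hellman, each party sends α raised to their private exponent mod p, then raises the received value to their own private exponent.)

953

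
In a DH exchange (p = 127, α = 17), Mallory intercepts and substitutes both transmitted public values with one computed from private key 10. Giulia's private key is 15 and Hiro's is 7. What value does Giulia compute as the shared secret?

38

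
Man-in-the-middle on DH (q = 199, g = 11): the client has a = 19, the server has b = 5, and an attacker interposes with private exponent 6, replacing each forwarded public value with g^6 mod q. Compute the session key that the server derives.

The server receives an attacker's public value M = 11^6 mod 199 instead of the honest one.
11^1 ≡ 11 (mod 199)
11^2 = (11^1)^2 ≡ 11^2 = 121 ≡ 121 (mod 199)
11^4 = (11^2)^2 ≡ 121^2 = 14641 ≡ 114 (mod 199)
11^6 = 11^4 · 11^2 ≡ 114 · 121 ≡ 63 (mod 199).
So M = 63. The server computes K = M^5 mod 199.
63^1 ≡ 63 (mod 199)
63^2 = (63^1)^2 ≡ 63^2 = 3969 ≡ 188 (mod 199)
63^4 = (63^2)^2 ≡ 188^2 = 35344 ≡ 121 (mod 199)
63^5 = 63^4 · 63^1 ≡ 121 · 63 ≡ 61 (mod 199).

61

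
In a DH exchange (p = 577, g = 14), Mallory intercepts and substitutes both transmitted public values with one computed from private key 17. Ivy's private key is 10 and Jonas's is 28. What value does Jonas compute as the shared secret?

19

Jonas receives Mallory's public value M = 14^17 mod 577 instead of the honest one.
14^1 ≡ 14 (mod 577)
14^2 = (14^1)^2 ≡ 14^2 = 196 ≡ 196 (mod 577)
14^4 = (14^2)^2 ≡ 196^2 = 38416 ≡ 334 (mod 577)
14^8 = (14^4)^2 ≡ 334^2 = 111556 ≡ 195 (mod 577)
14^16 = (14^8)^2 ≡ 195^2 = 38025 ≡ 520 (mod 577)
14^17 = 14^16 · 14^1 ≡ 520 · 14 ≡ 356 (mod 577).
So M = 356. Jonas computes K = M^28 mod 577.
356^1 ≡ 356 (mod 577)
356^2 = (356^1)^2 ≡ 356^2 = 126736 ≡ 373 (mod 577)
356^4 = (356^2)^2 ≡ 373^2 = 139129 ≡ 72 (mod 577)
356^8 = (356^4)^2 ≡ 72^2 = 5184 ≡ 568 (mod 577)
356^16 = (356^8)^2 ≡ 568^2 = 322624 ≡ 81 (mod 577)
356^28 = 356^16 · 356^8 · 356^4 ≡ 81 · 568 · 72 ≡ 19 (mod 577).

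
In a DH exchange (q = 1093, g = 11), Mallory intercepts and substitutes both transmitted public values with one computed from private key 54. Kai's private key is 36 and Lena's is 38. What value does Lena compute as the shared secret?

Lena receives Mallory's public value M = 11^54 mod 1093 instead of the honest one.
11^1 ≡ 11 (mod 1093)
11^2 = (11^1)^2 ≡ 11^2 = 121 ≡ 121 (mod 1093)
11^4 = (11^2)^2 ≡ 121^2 = 14641 ≡ 432 (mod 1093)
11^8 = (11^4)^2 ≡ 432^2 = 186624 ≡ 814 (mod 1093)
11^16 = (11^8)^2 ≡ 814^2 = 662596 ≡ 238 (mod 1093)
11^32 = (11^16)^2 ≡ 238^2 = 56644 ≡ 901 (mod 1093)
11^54 = 11^32 · 11^16 · 11^4 · 11^2 ≡ 901 · 238 · 432 · 121 ≡ 121 (mod 1093).
So M = 121. Lena computes K = M^38 mod 1093.
121^1 ≡ 121 (mod 1093)
121^2 = (121^1)^2 ≡ 121^2 = 14641 ≡ 432 (mod 1093)
121^4 = (121^2)^2 ≡ 432^2 = 186624 ≡ 814 (mod 1093)
121^8 = (121^4)^2 ≡ 814^2 = 662596 ≡ 238 (mod 1093)
121^16 = (121^8)^2 ≡ 238^2 = 56644 ≡ 901 (mod 1093)
121^32 = (121^16)^2 ≡ 901^2 = 811801 ≡ 795 (mod 1093)
121^38 = 121^32 · 121^4 · 121^2 ≡ 795 · 814 · 432 ≡ 271 (mod 1093).

271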